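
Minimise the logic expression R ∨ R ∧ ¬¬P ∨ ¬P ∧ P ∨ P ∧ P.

R ∨ R ∧ ¬¬P ∨ ¬P ∧ P ∨ P ∧ P
= R ∨ R ∧ ¬¬P ∨ P   (distribution)
= R ∨ R ∧ P ∨ P   (double negation)
= R ∨ P   (absorption)

R ∨ P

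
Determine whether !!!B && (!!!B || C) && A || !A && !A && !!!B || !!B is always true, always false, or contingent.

always true

!!!B && (!!!B || C) && A || !A && !A && !!!B || !!B
= !!!B && A || !A && !A && !!!B || !!B   — absorption
= !!!B && A || !A && !A && !!!B || B   — double negation
= !!!B && A || !A && !!!B || B   — idempotence
= !!!B || B   — distribution
= !B || B   — double negation
= true   — complement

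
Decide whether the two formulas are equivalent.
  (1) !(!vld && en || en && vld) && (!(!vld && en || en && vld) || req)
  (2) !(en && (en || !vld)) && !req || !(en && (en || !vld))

Yes

E1: !(!vld && en || en && vld) && (!(!vld && en || en && vld) || req)
    = !(!vld && en || en && vld)   (absorption)
    = !en   (distribution)
E2: !(en && (en || !vld)) && !req || !(en && (en || !vld))
    = !(en && (en || !vld))   (absorption)
    = !en   (absorption)
Both reduce to !en, so they are equivalent.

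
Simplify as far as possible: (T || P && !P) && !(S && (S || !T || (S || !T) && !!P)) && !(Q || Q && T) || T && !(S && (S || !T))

(T || P && !P) && !(S && (S || !T || (S || !T) && !!P)) && !(Q || Q && T) || T && !(S && (S || !T))
= (T || P && !P) && !(S && (S || !T || (S || !T) && P)) && !(Q || Q && T) || T && !(S && (S || !T))   — double negation
= T && !(S && (S || !T || (S || !T) && P)) && !(Q || Q && T) || T && !(S && (S || !T))   — complement / identity
= T && !(S && (S || !T)) && !(Q || Q && T) || T && !(S && (S || !T))   — absorption
= T && !(S && (S || !T)) && !Q || T && !(S && (S || !T))   — absorption
= T && !(S && (S || !T))   — absorption
= T && !S   — absorption

T && !S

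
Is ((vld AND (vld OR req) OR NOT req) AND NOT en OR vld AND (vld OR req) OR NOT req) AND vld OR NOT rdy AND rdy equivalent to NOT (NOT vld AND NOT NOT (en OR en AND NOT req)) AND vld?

Yes

E1: ((vld AND (vld OR req) OR NOT req) AND NOT en OR vld AND (vld OR req) OR NOT req) AND vld OR NOT rdy AND rdy
    = (vld AND (vld OR req) OR NOT req) AND vld OR NOT rdy AND rdy   — absorption
    = (vld OR NOT req) AND vld OR NOT rdy AND rdy   — absorption
    = (vld OR NOT req) AND vld   — complement / identity
    = vld   — absorption
E2: NOT (NOT vld AND NOT NOT (en OR en AND NOT req)) AND vld
    = NOT (NOT vld AND NOT NOT en) AND vld   — absorption
    = (vld OR NOT en) AND vld   — De Morgan
    = vld   — absorption
Both reduce to vld, so they are equivalent.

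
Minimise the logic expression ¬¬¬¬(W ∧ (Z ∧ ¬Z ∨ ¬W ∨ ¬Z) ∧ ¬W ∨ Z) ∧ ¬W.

Z ∧ ¬W

¬¬¬¬(W ∧ (Z ∧ ¬Z ∨ ¬W ∨ ¬Z) ∧ ¬W ∨ Z) ∧ ¬W
= ¬¬¬¬(W ∧ (¬W ∨ ¬Z) ∧ ¬W ∨ Z) ∧ ¬W   — complement / identity
= ¬¬¬¬(W ∧ ¬W ∨ Z) ∧ ¬W   — absorption
= ¬¬(W ∧ ¬W ∨ Z) ∧ ¬W   — double negation
= (W ∧ ¬W ∨ Z) ∧ ¬W   — double negation
= Z ∧ ¬W   — complement / identity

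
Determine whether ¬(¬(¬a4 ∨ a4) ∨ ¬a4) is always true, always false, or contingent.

¬(¬(¬a4 ∨ a4) ∨ ¬a4)
= (¬a4 ∨ a4) ∧ a4   — De Morgan
= a4   — complement / identity
This depends on a4, so it is not a constant.

contingent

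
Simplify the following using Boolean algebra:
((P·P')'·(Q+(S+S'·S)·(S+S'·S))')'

((P·P')'·(Q+(S+S'·S)·(S+S'·S))')'
= P·P'+Q+(S+S'·S)·(S+S'·S)   (De Morgan)
= Q+(S+S'·S)·(S+S'·S)   (complement / identity)
= Q+S'·S+S·S   (distribution)
= Q+S   (distribution)

Q+S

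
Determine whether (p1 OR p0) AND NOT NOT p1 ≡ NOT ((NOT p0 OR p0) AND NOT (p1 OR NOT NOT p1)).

E1: (p1 OR p0) AND NOT NOT p1
    = (p1 OR p0) AND p1   — double negation
    = p1   — absorption
E2: NOT ((NOT p0 OR p0) AND NOT (p1 OR NOT NOT p1))
    = NOT ((NOT p0 OR p0) AND NOT (p1 OR p1))   — double negation
    = NOT NOT (p1 OR p1)   — complement / identity
    = p1 OR p1   — double negation
    = p1   — idempotence
Both reduce to p1, so they are equivalent.

Yes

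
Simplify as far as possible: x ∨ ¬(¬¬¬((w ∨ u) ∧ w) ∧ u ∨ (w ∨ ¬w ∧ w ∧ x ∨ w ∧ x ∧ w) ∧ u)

x ∨ ¬(¬¬¬((w ∨ u) ∧ w) ∧ u ∨ (w ∨ ¬w ∧ w ∧ x ∨ w ∧ x ∧ w) ∧ u)
= x ∨ ¬(¬¬¬((w ∨ u) ∧ w) ∧ u ∨ (w ∨ w ∧ x) ∧ u)   [distribution]
= x ∨ ¬(¬¬¬((w ∨ u) ∧ w) ∧ u ∨ w ∧ u)   [absorption]
= x ∨ ¬(¬((w ∨ u) ∧ w) ∧ u ∨ w ∧ u)   [double negation]
= x ∨ ¬(¬w ∧ u ∨ w ∧ u)   [absorption]
= x ∨ ¬u   [distribution]

x ∨ ¬u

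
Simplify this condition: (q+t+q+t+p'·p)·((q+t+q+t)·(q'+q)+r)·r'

(q+t+q+t+p'·p)·((q+t+q+t)·(q'+q)+r)·r'
= (q+t+q+t)·((q+t+q+t)·(q'+q)+r)·r'   — complement / identity
= (q+t+q+t)·(q+t+q+t+r)·r'   — complement / identity
= (q+t+q+t)·r'   — absorption
= (q+t)·r'   — idempotence

(q+t)·r'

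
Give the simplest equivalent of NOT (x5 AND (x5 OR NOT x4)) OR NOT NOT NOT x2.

NOT (x5 AND (x5 OR NOT x4)) OR NOT NOT NOT x2
= NOT x5 OR NOT NOT NOT x2   [absorption]
= NOT x5 OR NOT x2   [double negation]

NOT x5 OR NOT x2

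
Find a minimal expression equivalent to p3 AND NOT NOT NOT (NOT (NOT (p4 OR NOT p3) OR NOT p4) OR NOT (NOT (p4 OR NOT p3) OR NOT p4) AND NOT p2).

p3 AND NOT NOT NOT (NOT (NOT (p4 OR NOT p3) OR NOT p4) OR NOT (NOT (p4 OR NOT p3) OR NOT p4) AND NOT p2)
= p3 AND NOT NOT NOT NOT (NOT (p4 OR NOT p3) OR NOT p4)   (absorption)
= p3 AND NOT NOT (NOT (p4 OR NOT p3) OR NOT p4)   (double negation)
= p3 AND NOT ((p4 OR NOT p3) AND p4)   (De Morgan)
= p3 AND NOT p4   (absorption)

p3 AND NOT p4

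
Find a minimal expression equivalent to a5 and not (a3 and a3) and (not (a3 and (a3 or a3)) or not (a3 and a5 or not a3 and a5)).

a5 and not (a3 and a3) and (not (a3 and (a3 or a3)) or not (a3 and a5 or not a3 and a5))
= a5 and not (a3 and a3) and (not (a3 and (a3 or a3)) or not a5)   — distribution
= a5 and not (a3 and a3) and (not (a3 and a3) or not a5)   — idempotence
= a5 and not (a3 and a3)   — absorption
= a5 and not a3   — idempotence

a5 and not a3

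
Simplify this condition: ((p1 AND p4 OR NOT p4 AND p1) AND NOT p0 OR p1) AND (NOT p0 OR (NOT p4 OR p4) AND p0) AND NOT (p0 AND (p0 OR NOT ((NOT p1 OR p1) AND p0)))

p1 AND NOT p0

((p1 AND p4 OR NOT p4 AND p1) AND NOT p0 OR p1) AND (NOT p0 OR (NOT p4 OR p4) AND p0) AND NOT (p0 AND (p0 OR NOT ((NOT p1 OR p1) AND p0)))
= ((p1 AND p4 OR NOT p4 AND p1) AND NOT p0 OR p1) AND (NOT p0 OR p0) AND NOT (p0 AND (p0 OR NOT ((NOT p1 OR p1) AND p0)))
= ((p1 AND p4 OR NOT p4 AND p1) AND NOT p0 OR p1) AND (NOT p0 OR p0) AND NOT (p0 AND (p0 OR NOT p0))
= (p1 AND NOT p0 OR p1) AND (NOT p0 OR p0) AND NOT (p0 AND (p0 OR NOT p0))
= p1 AND (NOT p0 OR p0) AND NOT (p0 AND (p0 OR NOT p0))
= p1 AND (NOT p0 OR p0) AND NOT p0
= p1 AND NOT p0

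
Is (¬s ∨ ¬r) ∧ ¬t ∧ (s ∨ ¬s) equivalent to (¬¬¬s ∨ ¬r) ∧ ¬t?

E1: (¬s ∨ ¬r) ∧ ¬t ∧ (s ∨ ¬s)
    = (¬s ∨ ¬r) ∧ ¬t
E2: (¬¬¬s ∨ ¬r) ∧ ¬t
    = (¬s ∨ ¬r) ∧ ¬t
Both reduce to (¬s ∨ ¬r) ∧ ¬t, so they are equivalent.

Yes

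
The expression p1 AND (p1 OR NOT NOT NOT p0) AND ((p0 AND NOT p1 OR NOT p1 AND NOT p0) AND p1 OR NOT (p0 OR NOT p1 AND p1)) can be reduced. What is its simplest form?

p1 AND NOT p0

p1 AND (p1 OR NOT NOT NOT p0) AND ((p0 AND NOT p1 OR NOT p1 AND NOT p0) AND p1 OR NOT (p0 OR NOT p1 AND p1))
= p1 AND (p1 OR NOT NOT NOT p0) AND (NOT p1 AND p1 OR NOT (p0 OR NOT p1 AND p1))
= p1 AND (p1 OR NOT NOT NOT p0) AND NOT (p0 OR NOT p1 AND p1)
= p1 AND (p1 OR NOT NOT NOT p0) AND NOT p0
= p1 AND (p1 OR NOT p0) AND NOT p0
= p1 AND NOT p0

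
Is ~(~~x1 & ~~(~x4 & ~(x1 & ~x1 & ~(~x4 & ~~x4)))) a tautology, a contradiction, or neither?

neither

~(~~x1 & ~~(~x4 & ~(x1 & ~x1 & ~(~x4 & ~~x4))))
= ~(~~x1 & ~~(~x4 & ~(x1 & ~x1 & (x4 | ~x4))))
= ~(~~x1 & ~(x4 | x1 & ~x1 & (x4 | ~x4)))
= ~(~~x1 & ~(x4 | x1 & ~x1))
= ~(~~x1 & ~x4)
= ~x1 | x4
This depends on x1, x4, so it is not a constant.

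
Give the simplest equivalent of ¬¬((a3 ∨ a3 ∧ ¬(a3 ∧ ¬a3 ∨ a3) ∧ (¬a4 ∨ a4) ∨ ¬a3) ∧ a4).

a4

¬¬((a3 ∨ a3 ∧ ¬(a3 ∧ ¬a3 ∨ a3) ∧ (¬a4 ∨ a4) ∨ ¬a3) ∧ a4)
= ¬¬((a3 ∨ a3 ∧ ¬a3 ∧ (¬a4 ∨ a4) ∨ ¬a3) ∧ a4)   (complement / identity)
= ¬¬((a3 ∨ a3 ∧ ¬a3 ∨ ¬a3) ∧ a4)   (complement / identity)
= (a3 ∨ a3 ∧ ¬a3 ∨ ¬a3) ∧ a4   (double negation)
= (a3 ∨ ¬a3) ∧ a4   (complement / identity)
= a4   (complement / identity)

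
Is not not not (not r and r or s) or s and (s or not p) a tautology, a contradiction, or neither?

tautology

not not not (not r and r or s) or s and (s or not p)
= not not not (not r and r or s) or s   [absorption]
= not (not r and r or s) or s   [double negation]
= not s or s   [complement / identity]
= True   [complement]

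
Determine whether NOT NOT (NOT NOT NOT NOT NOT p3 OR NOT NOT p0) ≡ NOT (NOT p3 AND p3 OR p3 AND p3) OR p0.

Yes

E1: NOT NOT (NOT NOT NOT NOT NOT p3 OR NOT NOT p0)
    = NOT (NOT NOT NOT NOT p3 AND NOT p0)
    = NOT (NOT NOT p3 AND NOT p0)
    = NOT p3 OR p0
E2: NOT (NOT p3 AND p3 OR p3 AND p3) OR p0
    = NOT p3 OR p0
Both reduce to NOT p3 OR p0, so they are equivalent.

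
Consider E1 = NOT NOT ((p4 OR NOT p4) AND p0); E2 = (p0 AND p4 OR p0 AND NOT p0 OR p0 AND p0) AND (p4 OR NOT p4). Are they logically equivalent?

Yes

E1: NOT NOT ((p4 OR NOT p4) AND p0)
    = NOT NOT p0   (complement / identity)
    = p0   (double negation)
E2: (p0 AND p4 OR p0 AND NOT p0 OR p0 AND p0) AND (p4 OR NOT p4)
    = p0 AND p4 OR p0 AND NOT p0 OR p0 AND p0   (complement / identity)
    = p0 AND p4 OR p0   (distribution)
    = p0   (absorption)
Both reduce to p0, so they are equivalent.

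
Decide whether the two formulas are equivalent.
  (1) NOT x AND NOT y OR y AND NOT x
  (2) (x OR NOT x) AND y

No

E1: NOT x AND NOT y OR y AND NOT x
    = NOT x   (distribution)
E2: (x OR NOT x) AND y
    = y   (complement / identity)
These differ: at x=0, y=0, E1 = 1 but E2 = 0.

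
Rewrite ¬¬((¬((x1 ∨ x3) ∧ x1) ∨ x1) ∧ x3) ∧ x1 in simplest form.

x3 ∧ x1

¬¬((¬((x1 ∨ x3) ∧ x1) ∨ x1) ∧ x3) ∧ x1
= ¬¬((¬x1 ∨ x1) ∧ x3) ∧ x1
= ¬¬x3 ∧ x1
= x3 ∧ x1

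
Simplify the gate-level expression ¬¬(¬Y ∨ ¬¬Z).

¬Y ∨ Z

¬¬(¬Y ∨ ¬¬Z)
= ¬Y ∨ ¬¬Z
= ¬Y ∨ Z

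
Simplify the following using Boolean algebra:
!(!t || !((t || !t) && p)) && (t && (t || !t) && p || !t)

t && p

!(!t || !((t || !t) && p)) && (t && (t || !t) && p || !t)
= t && (t || !t) && p && (t && (t || !t) && p || !t)   (De Morgan)
= t && (t || !t) && p   (absorption)
= t && p   (complement / identity)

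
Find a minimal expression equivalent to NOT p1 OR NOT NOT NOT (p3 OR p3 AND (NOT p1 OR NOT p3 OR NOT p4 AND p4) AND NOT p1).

NOT p1 OR NOT p3

NOT p1 OR NOT NOT NOT (p3 OR p3 AND (NOT p1 OR NOT p3 OR NOT p4 AND p4) AND NOT p1)
= NOT p1 OR NOT NOT NOT (p3 OR p3 AND (NOT p1 OR NOT p3) AND NOT p1)   (complement / identity)
= NOT p1 OR NOT (p3 OR p3 AND (NOT p1 OR NOT p3) AND NOT p1)   (double negation)
= NOT p1 OR NOT (p3 OR p3 AND NOT p1)   (absorption)
= NOT p1 OR NOT p3   (absorption)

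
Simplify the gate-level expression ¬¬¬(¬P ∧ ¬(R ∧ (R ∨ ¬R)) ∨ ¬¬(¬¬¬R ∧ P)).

R

¬¬¬(¬P ∧ ¬(R ∧ (R ∨ ¬R)) ∨ ¬¬(¬¬¬R ∧ P))
= ¬¬¬(¬P ∧ ¬R ∨ ¬¬(¬¬¬R ∧ P))   (complement / identity)
= ¬(¬P ∧ ¬R ∨ ¬¬(¬¬¬R ∧ P))   (double negation)
= ¬(¬P ∧ ¬R ∨ ¬¬¬R ∧ P)   (double negation)
= ¬(¬P ∧ ¬R ∨ ¬R ∧ P)   (double negation)
= ¬¬R   (distribution)
= R   (double negation)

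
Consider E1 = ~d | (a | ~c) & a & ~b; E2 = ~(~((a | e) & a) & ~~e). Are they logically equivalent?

No

E1: ~d | (a | ~c) & a & ~b
    = ~d | a & ~b   [absorption]
E2: ~(~((a | e) & a) & ~~e)
    = (a | e) & a | ~e   [De Morgan]
    = a | ~e   [absorption]
These differ: at a=0, b=1, c=1, d=1, e=0, E1 = 0 but E2 = 1.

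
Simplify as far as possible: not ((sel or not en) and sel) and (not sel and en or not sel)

not sel

not ((sel or not en) and sel) and (not sel and en or not sel)
= not sel and (not sel and en or not sel)   (absorption)
= not sel and not sel   (absorption)
= not sel   (idempotence)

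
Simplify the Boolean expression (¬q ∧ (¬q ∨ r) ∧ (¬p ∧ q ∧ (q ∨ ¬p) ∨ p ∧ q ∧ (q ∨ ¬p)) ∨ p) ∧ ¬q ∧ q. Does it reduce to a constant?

(¬q ∧ (¬q ∨ r) ∧ (¬p ∧ q ∧ (q ∨ ¬p) ∨ p ∧ q ∧ (q ∨ ¬p)) ∨ p) ∧ ¬q ∧ q
= (¬q ∧ (¬q ∨ r) ∧ q ∧ (q ∨ ¬p) ∧ (¬p ∨ p) ∨ p) ∧ ¬q ∧ q   [distribution]
= (¬q ∧ (¬q ∨ r) ∧ q ∧ (¬p ∨ p) ∨ p) ∧ ¬q ∧ q   [absorption]
= (¬q ∧ q ∧ (¬p ∨ p) ∨ p) ∧ ¬q ∧ q   [absorption]
= (¬q ∧ q ∨ p) ∧ ¬q ∧ q   [complement / identity]
= ¬q ∧ q   [absorption]
= False   [complement]

False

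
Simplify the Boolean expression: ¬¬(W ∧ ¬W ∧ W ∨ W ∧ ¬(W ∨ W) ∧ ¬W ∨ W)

¬¬(W ∧ ¬W ∧ W ∨ W ∧ ¬(W ∨ W) ∧ ¬W ∨ W)
= ¬¬(W ∧ ¬W ∧ W ∨ W ∧ ¬W ∧ ¬W ∨ W)   (idempotence)
= W ∧ ¬W ∧ W ∨ W ∧ ¬W ∧ ¬W ∨ W   (double negation)
= W ∧ ¬W ∨ W   (distribution)
= W   (complement / identity)

W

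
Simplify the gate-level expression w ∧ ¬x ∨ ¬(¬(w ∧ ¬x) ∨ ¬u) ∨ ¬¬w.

w ∧ ¬x ∨ ¬(¬(w ∧ ¬x) ∨ ¬u) ∨ ¬¬w
= w ∧ ¬x ∨ w ∧ ¬x ∧ u ∨ ¬¬w   — De Morgan
= w ∧ ¬x ∨ ¬¬w   — absorption
= w ∧ ¬x ∨ w   — double negation
= w   — absorption

w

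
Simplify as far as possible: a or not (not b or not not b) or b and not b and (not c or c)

a or not (not b or not not b) or b and not b and (not c or c)
= a or not (not b or not not b) or b and not b   (complement / identity)
= a or b and not b or b and not b   (De Morgan)
= a or b and not b   (idempotence)
= a   (complement / identity)

a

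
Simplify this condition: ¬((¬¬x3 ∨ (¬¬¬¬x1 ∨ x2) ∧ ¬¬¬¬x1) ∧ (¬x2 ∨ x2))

¬x3 ∧ ¬x1

¬((¬¬x3 ∨ (¬¬¬¬x1 ∨ x2) ∧ ¬¬¬¬x1) ∧ (¬x2 ∨ x2))
= ¬((¬¬x3 ∨ ¬¬¬¬x1) ∧ (¬x2 ∨ x2))
= ¬((¬¬x3 ∨ ¬¬x1) ∧ (¬x2 ∨ x2))
= ¬(¬¬x3 ∨ ¬¬x1)
= ¬x3 ∧ ¬x1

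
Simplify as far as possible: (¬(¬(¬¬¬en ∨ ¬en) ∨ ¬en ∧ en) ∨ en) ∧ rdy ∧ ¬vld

rdy ∧ ¬vld

(¬(¬(¬¬¬en ∨ ¬en) ∨ ¬en ∧ en) ∨ en) ∧ rdy ∧ ¬vld
= (¬(¬¬en ∧ en ∨ ¬en ∧ en) ∨ en) ∧ rdy ∧ ¬vld
= (¬(en ∧ en ∨ ¬en ∧ en) ∨ en) ∧ rdy ∧ ¬vld
= (¬en ∨ en) ∧ rdy ∧ ¬vld
= rdy ∧ ¬vld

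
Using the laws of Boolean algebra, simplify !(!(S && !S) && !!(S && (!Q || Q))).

!S

!(!(S && !S) && !!(S && (!Q || Q)))
= !(!(S && !S) && !!S)
= S && !S || !S
= !S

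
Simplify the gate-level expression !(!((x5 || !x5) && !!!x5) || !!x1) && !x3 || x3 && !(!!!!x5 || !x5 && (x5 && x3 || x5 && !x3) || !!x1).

!x5 && !x1

!(!((x5 || !x5) && !!!x5) || !!x1) && !x3 || x3 && !(!!!!x5 || !x5 && (x5 && x3 || x5 && !x3) || !!x1)
= !(!!!!x5 || !!x1) && !x3 || x3 && !(!!!!x5 || !x5 && (x5 && x3 || x5 && !x3) || !!x1)   — complement / identity
= !(!!!!x5 || !!x1) && !x3 || x3 && !(!!!!x5 || !x5 && x5 || !!x1)   — distribution
= !(!!!!x5 || !!x1) && !x3 || x3 && !(!!!!x5 || !!x1)   — complement / identity
= !(!!!!x5 || !!x1)   — distribution
= !!!x5 && !x1   — De Morgan
= !x5 && !x1   — double negation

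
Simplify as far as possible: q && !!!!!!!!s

q && s

q && !!!!!!!!s
= q && !!!!!!s   — double negation
= q && !!!!s   — double negation
= q && !!s   — double negation
= q && s   — double negation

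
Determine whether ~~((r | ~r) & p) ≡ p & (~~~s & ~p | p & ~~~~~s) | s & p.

E1: ~~((r | ~r) & p)
    = ~~p   (complement / identity)
    = p   (double negation)
E2: p & (~~~s & ~p | p & ~~~~~s) | s & p
    = p & (~~~s & ~p | p & ~~~s) | s & p   (double negation)
    = p & ~~~s | s & p   (distribution)
    = p & ~s | s & p   (double negation)
    = p   (distribution)
Both reduce to p, so they are equivalent.

Yes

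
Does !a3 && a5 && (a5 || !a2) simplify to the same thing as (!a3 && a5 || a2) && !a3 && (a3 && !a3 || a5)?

Yes

E1: !a3 && a5 && (a5 || !a2)
    = !a3 && a5   (absorption)
E2: (!a3 && a5 || a2) && !a3 && (a3 && !a3 || a5)
    = (!a3 && a5 || a2) && !a3 && a5   (complement / identity)
    = !a3 && a5   (absorption)
Both reduce to !a3 && a5, so they are equivalent.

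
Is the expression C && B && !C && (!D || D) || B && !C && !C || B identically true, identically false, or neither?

C && B && !C && (!D || D) || B && !C && !C || B
= C && B && !C || B && !C && !C || B   [complement / identity]
= B && !C || B   [distribution]
= B   [absorption]
This depends on B, so it is not a constant.

neither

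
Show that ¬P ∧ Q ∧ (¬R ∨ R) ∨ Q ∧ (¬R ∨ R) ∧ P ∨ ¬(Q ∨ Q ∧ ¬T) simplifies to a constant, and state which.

¬P ∧ Q ∧ (¬R ∨ R) ∨ Q ∧ (¬R ∨ R) ∧ P ∨ ¬(Q ∨ Q ∧ ¬T)
= ¬P ∧ Q ∧ (¬R ∨ R) ∨ Q ∧ (¬R ∨ R) ∧ P ∨ ¬Q
= Q ∧ (¬R ∨ R) ∨ ¬Q
= Q ∨ ¬Q
= True

True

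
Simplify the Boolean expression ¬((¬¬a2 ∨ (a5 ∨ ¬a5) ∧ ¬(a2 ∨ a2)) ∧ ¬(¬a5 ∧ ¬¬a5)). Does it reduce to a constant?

¬((¬¬a2 ∨ (a5 ∨ ¬a5) ∧ ¬(a2 ∨ a2)) ∧ ¬(¬a5 ∧ ¬¬a5))
= ¬((¬¬a2 ∨ (a5 ∨ ¬a5) ∧ ¬(a2 ∨ a2)) ∧ (a5 ∨ ¬a5))   — De Morgan
= ¬((¬¬a2 ∨ ¬(a2 ∨ a2)) ∧ (a5 ∨ ¬a5))   — complement / identity
= ¬((¬¬a2 ∨ ¬a2) ∧ (a5 ∨ ¬a5))   — idempotence
= ¬(¬¬a2 ∨ ¬a2)   — complement / identity
= ¬a2 ∧ a2   — De Morgan
= False   — complement

False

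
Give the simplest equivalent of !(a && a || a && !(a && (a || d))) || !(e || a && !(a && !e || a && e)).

!(a && a || a && !(a && (a || d))) || !(e || a && !(a && !e || a && e))
= !(a && a || a && !a) || !(e || a && !(a && !e || a && e))   (absorption)
= !(a && a || a && !a) || !(e || a && !a)   (distribution)
= !a || !(e || a && !a)   (distribution)
= !a || !e   (complement / identity)

!a || !e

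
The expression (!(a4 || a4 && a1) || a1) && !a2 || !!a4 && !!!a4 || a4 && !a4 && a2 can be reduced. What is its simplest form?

(!(a4 || a4 && a1) || a1) && !a2 || !!a4 && !!!a4 || a4 && !a4 && a2
= (!(a4 || a4 && a1) || a1) && !a2 || a4 && !!!a4 || a4 && !a4 && a2   — double negation
= (!(a4 || a4 && a1) || a1) && !a2 || a4 && !a4 || a4 && !a4 && a2   — double negation
= (!a4 || a1) && !a2 || a4 && !a4 || a4 && !a4 && a2   — absorption
= (!a4 || a1) && !a2 || a4 && !a4   — absorption
= (!a4 || a1) && !a2   — complement / identity

(!a4 || a1) && !a2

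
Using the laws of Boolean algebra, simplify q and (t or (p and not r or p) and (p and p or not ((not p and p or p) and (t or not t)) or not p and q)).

q and (t or (p and not r or p) and (p and p or not ((not p and p or p) and (t or not t)) or not p and q))
= q and (t or (p and not r or p) and (p and p or not (p and (t or not t)) or not p and q))   (complement / identity)
= q and (t or (p and not r or p) and (p or not (p and (t or not t)) or not p and q))   (idempotence)
= q and (t or (p and not r or p) and (p or not p or not p and q))   (complement / identity)
= q and (t or p and (p or not p or not p and q))   (absorption)
= q and (t or p and (p or not p))   (absorption)
= q and (t or p)   (complement / identity)

q and (t or p)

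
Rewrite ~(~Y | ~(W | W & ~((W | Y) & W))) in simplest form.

Y & W

~(~Y | ~(W | W & ~((W | Y) & W)))
= Y & (W | W & ~((W | Y) & W))   (De Morgan)
= Y & (W | W & ~W)   (absorption)
= Y & W   (complement / identity)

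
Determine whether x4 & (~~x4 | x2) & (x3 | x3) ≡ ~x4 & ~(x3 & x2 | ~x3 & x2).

No

E1: x4 & (~~x4 | x2) & (x3 | x3)
    = x4 & (x4 | x2) & (x3 | x3)
    = x4 & (x3 | x3)
    = x4 & x3
E2: ~x4 & ~(x3 & x2 | ~x3 & x2)
    = ~x4 & ~x2
These differ: at x2=0, x3=1, x4=1, E1 = 1 but E2 = 0.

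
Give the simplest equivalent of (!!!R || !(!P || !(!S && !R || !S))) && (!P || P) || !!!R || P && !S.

!R || P && !S

(!!!R || !(!P || !(!S && !R || !S))) && (!P || P) || !!!R || P && !S
= (!!!R || !(!P || !!S)) && (!P || P) || !!!R || P && !S   (absorption)
= (!!!R || P && !S) && (!P || P) || !!!R || P && !S   (De Morgan)
= !!!R || P && !S || !!!R || P && !S   (complement / identity)
= !!!R || P && !S   (idempotence)
= !R || P && !S   (double negation)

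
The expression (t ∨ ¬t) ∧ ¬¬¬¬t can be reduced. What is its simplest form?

t

(t ∨ ¬t) ∧ ¬¬¬¬t
= (t ∨ ¬t) ∧ ¬¬t   [double negation]
= ¬¬t   [complement / identity]
= t   [double negation]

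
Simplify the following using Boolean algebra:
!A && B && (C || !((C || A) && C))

!A && B && (C || !((C || A) && C))
= !A && B && (C || !C)   — absorption
= !A && B   — complement / identity

!A && B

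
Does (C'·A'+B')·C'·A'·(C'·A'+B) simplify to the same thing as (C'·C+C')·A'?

Yes

E1: (C'·A'+B')·C'·A'·(C'·A'+B)
    = (C'·A'+B')·C'·A'   [absorption]
    = C'·A'   [absorption]
E2: (C'·C+C')·A'
    = C'·A'   [complement / identity]
Both reduce to C'·A', so they are equivalent.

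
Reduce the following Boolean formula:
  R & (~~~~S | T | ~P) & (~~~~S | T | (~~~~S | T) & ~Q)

R & (~~~~S | T | ~P) & (~~~~S | T | (~~~~S | T) & ~Q)
= R & (~~~~S | T | ~P) & (~~~~S | T)   — absorption
= R & (~~~~S | T)   — absorption
= R & (~~S | T)   — double negation
= R & (S | T)   — double negation

R & (S | T)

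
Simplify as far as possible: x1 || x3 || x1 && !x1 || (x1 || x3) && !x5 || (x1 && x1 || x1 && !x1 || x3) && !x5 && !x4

x1 || x3 || x1 && !x1 || (x1 || x3) && !x5 || (x1 && x1 || x1 && !x1 || x3) && !x5 && !x4
= x1 || x3 || x1 && !x1 || (x1 || x3) && !x5 || (x1 || x3) && !x5 && !x4   — distribution
= x1 || x3 || (x1 || x3) && !x5 || (x1 || x3) && !x5 && !x4   — complement / identity
= x1 || x3 || (x1 || x3) && !x5   — absorption
= x1 || x3   — absorption

x1 || x3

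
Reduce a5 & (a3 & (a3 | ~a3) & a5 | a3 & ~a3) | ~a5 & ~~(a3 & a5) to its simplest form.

a5 & (a3 & (a3 | ~a3) & a5 | a3 & ~a3) | ~a5 & ~~(a3 & a5)
= a5 & (a3 & a5 | a3 & ~a3) | ~a5 & ~~(a3 & a5)
= a5 & (a3 & a5 | a3 & ~a3) | ~a5 & a3 & a5
= a5 & a3 & a5 | ~a5 & a3 & a5
= a3 & a5

a3 & a5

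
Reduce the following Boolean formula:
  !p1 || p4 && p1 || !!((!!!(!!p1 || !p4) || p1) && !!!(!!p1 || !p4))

!p1 || p4

!p1 || p4 && p1 || !!((!!!(!!p1 || !p4) || p1) && !!!(!!p1 || !p4))
= !p1 || p4 && p1 || !!!!!(!!p1 || !p4)   (absorption)
= !p1 || p4 && p1 || !!!(!!p1 || !p4)   (double negation)
= !p1 || p4 && p1 || !!(!p1 && p4)   (De Morgan)
= !p1 || p4 && p1 || !p1 && p4   (double negation)
= !p1 || p4   (distribution)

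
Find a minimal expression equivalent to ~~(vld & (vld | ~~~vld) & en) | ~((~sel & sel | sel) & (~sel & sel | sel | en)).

vld & en | ~sel

~~(vld & (vld | ~~~vld) & en) | ~((~sel & sel | sel) & (~sel & sel | sel | en))
= ~~(vld & (vld | ~~~vld) & en) | ~(~sel & sel | sel)   — absorption
= vld & (vld | ~~~vld) & en | ~(~sel & sel | sel)   — double negation
= vld & (vld | ~vld) & en | ~(~sel & sel | sel)   — double negation
= vld & en | ~(~sel & sel | sel)   — complement / identity
= vld & en | ~sel   — complement / identity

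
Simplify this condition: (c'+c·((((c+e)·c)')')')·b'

(c'+c·((((c+e)·c)')')')·b'
= (c'+c·((c')')')·b'
= (c'+c·c')·b'
= c'·b'

c'·b'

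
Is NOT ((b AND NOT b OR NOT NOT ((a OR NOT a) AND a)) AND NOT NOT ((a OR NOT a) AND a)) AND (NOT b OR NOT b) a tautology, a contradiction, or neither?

NOT ((b AND NOT b OR NOT NOT ((a OR NOT a) AND a)) AND NOT NOT ((a OR NOT a) AND a)) AND (NOT b OR NOT b)
= NOT (NOT NOT ((a OR NOT a) AND a) AND NOT NOT ((a OR NOT a) AND a)) AND (NOT b OR NOT b)   — complement / identity
= NOT NOT NOT ((a OR NOT a) AND a) AND (NOT b OR NOT b)   — idempotence
= NOT ((a OR NOT a) AND a) AND (NOT b OR NOT b)   — double negation
= NOT a AND (NOT b OR NOT b)   — complement / identity
= NOT a AND NOT b   — idempotence
This depends on a, b, so it is not a constant.

neither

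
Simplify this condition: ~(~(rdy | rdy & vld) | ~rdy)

~(~(rdy | rdy & vld) | ~rdy)
= ~(~rdy | ~rdy)   (absorption)
= rdy & rdy   (De Morgan)
= rdy   (idempotence)

rdy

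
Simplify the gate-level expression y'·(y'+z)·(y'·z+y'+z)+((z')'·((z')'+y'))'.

y'+z'

y'·(y'+z)·(y'·z+y'+z)+((z')'·((z')'+y'))'
= y'·(y'+z)·(y'·z+y'+z)+((z')')'   [absorption]
= y'·(y'+z)·(y'+z)+((z')')'   [absorption]
= y'·(y'+z)+((z')')'   [absorption]
= y'+((z')')'   [absorption]
= y'+z'   [double negation]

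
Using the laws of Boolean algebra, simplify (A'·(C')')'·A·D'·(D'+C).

(A'·(C')')'·A·D'·(D'+C)
= (A'·(C')')'·A·D'   — absorption
= (A+C')·A·D'   — De Morgan
= A·D'   — absorption

A·D'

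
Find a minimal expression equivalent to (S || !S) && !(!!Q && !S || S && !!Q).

!Q

(S || !S) && !(!!Q && !S || S && !!Q)
= (S || !S) && !!!Q   — distribution
= !!!Q   — complement / identity
= !Q   — double negation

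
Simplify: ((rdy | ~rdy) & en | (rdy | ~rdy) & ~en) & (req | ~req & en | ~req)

1

((rdy | ~rdy) & en | (rdy | ~rdy) & ~en) & (req | ~req & en | ~req)
= (rdy | ~rdy) & (req | ~req & en | ~req)   (distribution)
= (rdy | ~rdy) & (req | ~req)   (absorption)
= rdy | ~rdy   (complement / identity)
= 1   (complement)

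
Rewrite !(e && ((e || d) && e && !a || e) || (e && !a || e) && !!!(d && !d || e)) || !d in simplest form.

!e || !d

!(e && ((e || d) && e && !a || e) || (e && !a || e) && !!!(d && !d || e)) || !d
= !(e && ((e || d) && e && !a || e) || (e && !a || e) && !!!e) || !d   (complement / identity)
= !(e && (e && !a || e) || (e && !a || e) && !!!e) || !d   (absorption)
= !(e && (e && !a || e) || (e && !a || e) && !e) || !d   (double negation)
= !(e && !a || e) || !d   (distribution)
= !e || !d   (absorption)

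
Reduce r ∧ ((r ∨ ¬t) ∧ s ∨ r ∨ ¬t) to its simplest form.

r

r ∧ ((r ∨ ¬t) ∧ s ∨ r ∨ ¬t)
= r ∧ (r ∨ ¬t)   (absorption)
= r   (absorption)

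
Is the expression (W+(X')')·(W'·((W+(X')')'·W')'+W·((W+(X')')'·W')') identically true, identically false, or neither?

(W+(X')')·(W'·((W+(X')')'·W')'+W·((W+(X')')'·W')')
= (W+(X')')·((W+(X')')'·W')'   (distribution)
= (W+(X')')·(W+(X')'+W)   (De Morgan)
= W+(X')'   (absorption)
= W+X   (double negation)
This depends on W, X, so it is not a constant.

neither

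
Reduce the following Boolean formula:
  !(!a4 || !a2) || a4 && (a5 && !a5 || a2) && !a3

a4 && a2

!(!a4 || !a2) || a4 && (a5 && !a5 || a2) && !a3
= !(!a4 || !a2) || a4 && a2 && !a3   (complement / identity)
= a4 && a2 || a4 && a2 && !a3   (De Morgan)
= a4 && a2   (absorption)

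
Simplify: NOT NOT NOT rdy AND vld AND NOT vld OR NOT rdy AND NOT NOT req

NOT NOT NOT rdy AND vld AND NOT vld OR NOT rdy AND NOT NOT req
= NOT rdy AND vld AND NOT vld OR NOT rdy AND NOT NOT req   (double negation)
= (vld AND NOT vld OR NOT NOT req) AND NOT rdy   (distribution)
= NOT NOT req AND NOT rdy   (complement / identity)
= req AND NOT rdy   (double negation)

req AND NOT rdy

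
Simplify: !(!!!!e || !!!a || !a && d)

!(!!!!e || !!!a || !a && d)
= !(!!!!e || !a || !a && d)   [double negation]
= !(!!e || !a || !a && d)   [double negation]
= !(!!e || !a)   [absorption]
= !e && a   [De Morgan]

!e && a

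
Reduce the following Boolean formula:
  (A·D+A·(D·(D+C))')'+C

(A·D+A·(D·(D+C))')'+C
= (A·D+A·D')'+C   [absorption]
= A'+C   [distribution]

A'+C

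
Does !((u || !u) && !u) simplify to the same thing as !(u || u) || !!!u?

No

E1: !((u || !u) && !u)
    = !!u   — complement / identity
    = u   — double negation
E2: !(u || u) || !!!u
    = !(u || u) || !u   — double negation
    = !u || !u   — idempotence
    = !u   — idempotence
These differ: at u=0, E1 = 0 but E2 = 1.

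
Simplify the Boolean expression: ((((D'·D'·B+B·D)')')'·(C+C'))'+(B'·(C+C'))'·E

B

((((D'·D'·B+B·D)')')'·(C+C'))'+(B'·(C+C'))'·E
= ((D'·D'·B+B·D)'·(C+C'))'+(B'·(C+C'))'·E   — double negation
= ((D'·B+B·D)'·(C+C'))'+(B'·(C+C'))'·E   — idempotence
= (B'·(C+C'))'+(B'·(C+C'))'·E   — distribution
= (B'·(C+C'))'   — absorption
= (B')'   — complement / identity
= B   — double negation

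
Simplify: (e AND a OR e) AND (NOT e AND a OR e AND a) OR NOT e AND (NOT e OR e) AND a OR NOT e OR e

TRUE

(e AND a OR e) AND (NOT e AND a OR e AND a) OR NOT e AND (NOT e OR e) AND a OR NOT e OR e
= (e AND a OR e) AND (NOT e OR e) AND a OR NOT e AND (NOT e OR e) AND a OR NOT e OR e   (distribution)
= e AND (NOT e OR e) AND a OR NOT e AND (NOT e OR e) AND a OR NOT e OR e   (absorption)
= (NOT e OR e) AND a OR NOT e OR e   (distribution)
= NOT e OR e   (absorption)
= TRUE   (complement)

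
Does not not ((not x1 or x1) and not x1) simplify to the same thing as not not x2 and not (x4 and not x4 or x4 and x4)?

No

E1: not not ((not x1 or x1) and not x1)
    = not not not x1
    = not x1
E2: not not x2 and not (x4 and not x4 or x4 and x4)
    = not not x2 and not x4
    = x2 and not x4
These differ: at x1=0, x2=0, x4=0, E1 = 1 but E2 = 0.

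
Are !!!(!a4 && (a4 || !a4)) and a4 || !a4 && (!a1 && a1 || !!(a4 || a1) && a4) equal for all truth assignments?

Yes

E1: !!!(!a4 && (a4 || !a4))
    = !!!!a4   — complement / identity
    = !!a4   — double negation
    = a4   — double negation
E2: a4 || !a4 && (!a1 && a1 || !!(a4 || a1) && a4)
    = a4 || !a4 && (!a1 && a1 || (a4 || a1) && a4)   — double negation
    = a4 || !a4 && (!a1 && a1 || a4)   — absorption
    = a4 || !a4 && a4   — complement / identity
    = a4   — complement / identity
Both reduce to a4, so they are equivalent.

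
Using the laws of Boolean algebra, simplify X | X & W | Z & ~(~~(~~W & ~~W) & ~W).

X | Z

X | X & W | Z & ~(~~(~~W & ~~W) & ~W)
= X | X & W | Z & (~(~~W & ~~W) | W)
= X | X & W | Z & (~W | ~W | W)
= X | Z & (~W | ~W | W)
= X | Z & (~W | W)
= X | Z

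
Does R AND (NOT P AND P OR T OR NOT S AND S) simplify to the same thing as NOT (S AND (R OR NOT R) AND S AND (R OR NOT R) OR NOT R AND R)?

No

E1: R AND (NOT P AND P OR T OR NOT S AND S)
    = R AND (NOT P AND P OR T)   — complement / identity
    = R AND T   — complement / identity
E2: NOT (S AND (R OR NOT R) AND S AND (R OR NOT R) OR NOT R AND R)
    = NOT (S AND (R OR NOT R) OR NOT R AND R)   — idempotence
    = NOT (S OR NOT R AND R)   — complement / identity
    = NOT S   — complement / identity
These differ: at P=0, R=0, S=0, T=1, E1 = 0 but E2 = 1.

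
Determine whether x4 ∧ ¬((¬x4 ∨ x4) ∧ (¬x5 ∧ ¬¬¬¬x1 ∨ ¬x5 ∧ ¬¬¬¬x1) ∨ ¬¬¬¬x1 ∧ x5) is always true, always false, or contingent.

contingent

x4 ∧ ¬((¬x4 ∨ x4) ∧ (¬x5 ∧ ¬¬¬¬x1 ∨ ¬x5 ∧ ¬¬¬¬x1) ∨ ¬¬¬¬x1 ∧ x5)
= x4 ∧ ¬(¬x5 ∧ ¬¬¬¬x1 ∨ ¬x5 ∧ ¬¬¬¬x1 ∨ ¬¬¬¬x1 ∧ x5)
= x4 ∧ ¬(¬x5 ∧ ¬¬¬¬x1 ∨ ¬¬¬¬x1 ∧ x5)
= x4 ∧ ¬¬¬¬¬x1
= x4 ∧ ¬¬¬x1
= x4 ∧ ¬x1
This depends on x1, x4, so it is not a constant.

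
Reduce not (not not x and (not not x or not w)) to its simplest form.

not x

not (not not x and (not not x or not w))
= not not not x   [absorption]
= not x   [double negation]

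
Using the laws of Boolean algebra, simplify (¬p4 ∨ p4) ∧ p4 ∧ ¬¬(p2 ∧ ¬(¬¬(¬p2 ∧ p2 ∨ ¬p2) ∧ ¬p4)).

p4 ∧ p2

(¬p4 ∨ p4) ∧ p4 ∧ ¬¬(p2 ∧ ¬(¬¬(¬p2 ∧ p2 ∨ ¬p2) ∧ ¬p4))
= (¬p4 ∨ p4) ∧ p4 ∧ ¬¬(p2 ∧ ¬(¬¬¬p2 ∧ ¬p4))
= (¬p4 ∨ p4) ∧ p4 ∧ ¬¬(p2 ∧ ¬(¬p2 ∧ ¬p4))
= (¬p4 ∨ p4) ∧ p4 ∧ ¬¬(p2 ∧ (p2 ∨ p4))
= (¬p4 ∨ p4) ∧ p4 ∧ p2 ∧ (p2 ∨ p4)
= p4 ∧ p2 ∧ (p2 ∨ p4)
= p4 ∧ p2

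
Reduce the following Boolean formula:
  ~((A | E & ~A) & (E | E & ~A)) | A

~((A | E & ~A) & (E | E & ~A)) | A
= ~(E & ~A | A & E) | A   — distribution
= ~E | A   — distribution

~E | A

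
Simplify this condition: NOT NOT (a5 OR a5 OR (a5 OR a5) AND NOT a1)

NOT NOT (a5 OR a5 OR (a5 OR a5) AND NOT a1)
= NOT NOT (a5 OR a5)
= NOT NOT a5
= a5

a5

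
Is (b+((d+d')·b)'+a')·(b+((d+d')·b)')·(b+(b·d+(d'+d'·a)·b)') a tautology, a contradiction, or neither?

(b+((d+d')·b)'+a')·(b+((d+d')·b)')·(b+(b·d+(d'+d'·a)·b)')
= (b+((d+d')·b)')·(b+(b·d+(d'+d'·a)·b)')   [absorption]
= (b+((d+d')·b)')·(b+(b·d+d'·b)')   [absorption]
= (b+b')·(b+(b·d+d'·b)')   [complement / identity]
= (b+b')·(b+b')   [distribution]
= b+b'   [complement / identity]
= 1   [complement]

tautology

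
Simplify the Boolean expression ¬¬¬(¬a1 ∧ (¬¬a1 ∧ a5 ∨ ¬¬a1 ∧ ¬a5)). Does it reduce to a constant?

True

¬¬¬(¬a1 ∧ (¬¬a1 ∧ a5 ∨ ¬¬a1 ∧ ¬a5))
= ¬¬¬(¬a1 ∧ ¬¬a1)
= ¬(¬a1 ∧ ¬¬a1)
= a1 ∨ ¬a1
= True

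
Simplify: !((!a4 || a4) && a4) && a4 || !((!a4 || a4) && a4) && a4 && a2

false

!((!a4 || a4) && a4) && a4 || !((!a4 || a4) && a4) && a4 && a2
= !((!a4 || a4) && a4) && a4   — absorption
= !a4 && a4   — complement / identity
= false   — complement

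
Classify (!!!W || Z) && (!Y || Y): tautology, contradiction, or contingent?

(!!!W || Z) && (!Y || Y)
= (!W || Z) && (!Y || Y)   [double negation]
= !W || Z   [complement / identity]
This depends on W, Z, so it is not a constant.

contingent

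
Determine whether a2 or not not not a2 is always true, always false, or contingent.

a2 or not not not a2
= a2 or not a2
= True

always true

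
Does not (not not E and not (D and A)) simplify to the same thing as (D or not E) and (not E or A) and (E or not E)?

E1: not (not not E and not (D and A))
    = not E or D and A
E2: (D or not E) and (not E or A) and (E or not E)
    = (not E or D and A) and (E or not E)
    = not E or D and A
Both reduce to not E or D and A, so they are equivalent.

Yes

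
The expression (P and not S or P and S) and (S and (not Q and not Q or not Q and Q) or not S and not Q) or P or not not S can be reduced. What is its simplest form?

(P and not S or P and S) and (S and (not Q and not Q or not Q and Q) or not S and not Q) or P or not not S
= (P and not S or P and S) and (S and not Q or not S and not Q) or P or not not S   — distribution
= (P and not S or P and S) and not Q or P or not not S   — distribution
= (P and not S or P and S) and not Q or P or S   — double negation
= P and not Q or P or S   — distribution
= P or S   — absorption

P or S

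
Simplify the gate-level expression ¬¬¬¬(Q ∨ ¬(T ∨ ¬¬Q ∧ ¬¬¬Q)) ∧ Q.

¬¬¬¬(Q ∨ ¬(T ∨ ¬¬Q ∧ ¬¬¬Q)) ∧ Q
= ¬¬¬¬(Q ∨ ¬(T ∨ Q ∧ ¬¬¬Q)) ∧ Q   [double negation]
= ¬¬¬¬(Q ∨ ¬(T ∨ Q ∧ ¬Q)) ∧ Q   [double negation]
= ¬¬(Q ∨ ¬(T ∨ Q ∧ ¬Q)) ∧ Q   [double negation]
= (Q ∨ ¬(T ∨ Q ∧ ¬Q)) ∧ Q   [double negation]
= (Q ∨ ¬T) ∧ Q   [complement / identity]
= Q   [absorption]

Q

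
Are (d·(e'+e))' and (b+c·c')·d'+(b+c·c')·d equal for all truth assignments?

No

E1: (d·(e'+e))'
    = d'   (complement / identity)
E2: (b+c·c')·d'+(b+c·c')·d
    = b+c·c'   (distribution)
    = b   (complement / identity)
These differ: at b=0, c=0, d=0, e=0, E1 = 1 but E2 = 0.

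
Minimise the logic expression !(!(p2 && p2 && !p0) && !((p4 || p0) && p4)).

p2 && !p0 || p4

!(!(p2 && p2 && !p0) && !((p4 || p0) && p4))
= !(!(p2 && !p0) && !((p4 || p0) && p4))   (idempotence)
= p2 && !p0 || (p4 || p0) && p4   (De Morgan)
= p2 && !p0 || p4   (absorption)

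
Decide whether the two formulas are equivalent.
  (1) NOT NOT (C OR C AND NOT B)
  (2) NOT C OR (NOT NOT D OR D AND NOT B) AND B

No

E1: NOT NOT (C OR C AND NOT B)
    = C OR C AND NOT B   — double negation
    = C   — absorption
E2: NOT C OR (NOT NOT D OR D AND NOT B) AND B
    = NOT C OR (D OR D AND NOT B) AND B   — double negation
    = NOT C OR D AND B   — absorption
These differ: at B=0, C=0, D=0, E1 = 0 but E2 = 1.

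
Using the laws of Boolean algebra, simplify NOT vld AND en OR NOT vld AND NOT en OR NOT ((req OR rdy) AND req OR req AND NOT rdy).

NOT vld OR NOT req

NOT vld AND en OR NOT vld AND NOT en OR NOT ((req OR rdy) AND req OR req AND NOT rdy)
= NOT vld OR NOT ((req OR rdy) AND req OR req AND NOT rdy)
= NOT vld OR NOT (req OR req AND NOT rdy)
= NOT vld OR NOT req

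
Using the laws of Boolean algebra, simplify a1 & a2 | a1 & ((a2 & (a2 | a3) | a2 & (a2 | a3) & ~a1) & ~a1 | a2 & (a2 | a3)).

a1 & a2 | a1 & ((a2 & (a2 | a3) | a2 & (a2 | a3) & ~a1) & ~a1 | a2 & (a2 | a3))
= a1 & a2 | a1 & (a2 & (a2 | a3) & ~a1 | a2 & (a2 | a3))   — absorption
= a1 & a2 | a1 & a2 & (a2 | a3)   — absorption
= a1 & a2 | a1 & a2   — absorption
= a1 & a2   — idempotence

a1 & a2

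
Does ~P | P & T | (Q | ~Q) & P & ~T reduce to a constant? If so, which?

yes, True

~P | P & T | (Q | ~Q) & P & ~T
= ~P | P & T | P & ~T   [complement / identity]
= ~P | P   [distribution]
= 1   [complement]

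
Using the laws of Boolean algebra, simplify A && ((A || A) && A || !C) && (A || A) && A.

A && ((A || A) && A || !C) && (A || A) && A
= A && (A || A) && A   — absorption
= A && A && A   — idempotence
= A && A   — idempotence
= A   — idempotence

A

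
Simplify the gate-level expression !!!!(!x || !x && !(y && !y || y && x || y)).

!!!!(!x || !x && !(y && !y || y && x || y))
= !!!!(!x || !x && !(y && x || y))   [complement / identity]
= !!!!(!x || !x && !y)   [absorption]
= !!!!!x   [absorption]
= !!!x   [double negation]
= !x   [double negation]

!x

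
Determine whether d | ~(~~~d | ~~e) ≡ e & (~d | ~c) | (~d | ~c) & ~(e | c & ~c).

E1: d | ~(~~~d | ~~e)
    = d | ~~d & ~e   — De Morgan
    = d | d & ~e   — double negation
    = d   — absorption
E2: e & (~d | ~c) | (~d | ~c) & ~(e | c & ~c)
    = e & (~d | ~c) | (~d | ~c) & ~e   — complement / identity
    = ~d | ~c   — distribution
These differ: at c=0, d=0, e=1, E1 = 0 but E2 = 1.

No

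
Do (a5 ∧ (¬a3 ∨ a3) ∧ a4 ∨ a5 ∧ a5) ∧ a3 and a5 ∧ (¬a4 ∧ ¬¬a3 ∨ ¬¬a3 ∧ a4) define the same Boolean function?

Yes

E1: (a5 ∧ (¬a3 ∨ a3) ∧ a4 ∨ a5 ∧ a5) ∧ a3
    = (a5 ∧ (¬a3 ∨ a3) ∧ a4 ∨ a5) ∧ a3   (idempotence)
    = (a5 ∧ a4 ∨ a5) ∧ a3   (complement / identity)
    = a5 ∧ a3   (absorption)
E2: a5 ∧ (¬a4 ∧ ¬¬a3 ∨ ¬¬a3 ∧ a4)
    = a5 ∧ ¬¬a3 ∧ (¬a4 ∨ a4)   (distribution)
    = a5 ∧ ¬¬a3   (complement / identity)
    = a5 ∧ a3   (double negation)
Both reduce to a5 ∧ a3, so they are equivalent.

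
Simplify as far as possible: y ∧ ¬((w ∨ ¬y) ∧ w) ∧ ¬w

y ∧ ¬((w ∨ ¬y) ∧ w) ∧ ¬w
= y ∧ ¬w ∧ ¬w
= y ∧ ¬w

y ∧ ¬w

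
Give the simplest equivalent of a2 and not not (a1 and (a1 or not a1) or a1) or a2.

a2

a2 and not not (a1 and (a1 or not a1) or a1) or a2
= a2 and not not (a1 or a1) or a2
= a2 and (a1 or a1) or a2
= a2 and a1 or a2
= a2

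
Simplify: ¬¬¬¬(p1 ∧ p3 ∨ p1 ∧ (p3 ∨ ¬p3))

¬¬¬¬(p1 ∧ p3 ∨ p1 ∧ (p3 ∨ ¬p3))
= ¬¬(p1 ∧ p3 ∨ p1 ∧ (p3 ∨ ¬p3))   — double negation
= ¬¬(p1 ∧ p3 ∨ p1)   — complement / identity
= ¬¬p1   — absorption
= p1   — double negation

p1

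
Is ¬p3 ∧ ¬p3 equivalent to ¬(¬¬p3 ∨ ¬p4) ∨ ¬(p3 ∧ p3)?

Yes

E1: ¬p3 ∧ ¬p3
    = ¬p3
E2: ¬(¬¬p3 ∨ ¬p4) ∨ ¬(p3 ∧ p3)
    = ¬p3 ∧ p4 ∨ ¬(p3 ∧ p3)
    = ¬p3 ∧ p4 ∨ ¬p3
    = ¬p3
Both reduce to ¬p3, so they are equivalent.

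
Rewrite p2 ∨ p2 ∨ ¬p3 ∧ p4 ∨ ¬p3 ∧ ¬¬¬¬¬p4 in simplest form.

p2 ∨ p2 ∨ ¬p3 ∧ p4 ∨ ¬p3 ∧ ¬¬¬¬¬p4
= p2 ∨ p2 ∨ ¬p3 ∧ p4 ∨ ¬p3 ∧ ¬¬¬p4
= p2 ∨ ¬p3 ∧ p4 ∨ ¬p3 ∧ ¬¬¬p4
= p2 ∨ ¬p3 ∧ p4 ∨ ¬p3 ∧ ¬p4
= p2 ∨ ¬p3

p2 ∨ ¬p3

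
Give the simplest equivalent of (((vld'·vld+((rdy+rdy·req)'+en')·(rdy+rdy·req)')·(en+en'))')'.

rdy'

(((vld'·vld+((rdy+rdy·req)'+en')·(rdy+rdy·req)')·(en+en'))')'
= (((vld'·vld+(rdy+rdy·req)')·(en+en'))')'   — absorption
= (((vld'·vld+rdy')·(en+en'))')'   — absorption
= ((vld'·vld+rdy')')'   — complement / identity
= vld'·vld+rdy'   — double negation
= rdy'   — complement / identity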